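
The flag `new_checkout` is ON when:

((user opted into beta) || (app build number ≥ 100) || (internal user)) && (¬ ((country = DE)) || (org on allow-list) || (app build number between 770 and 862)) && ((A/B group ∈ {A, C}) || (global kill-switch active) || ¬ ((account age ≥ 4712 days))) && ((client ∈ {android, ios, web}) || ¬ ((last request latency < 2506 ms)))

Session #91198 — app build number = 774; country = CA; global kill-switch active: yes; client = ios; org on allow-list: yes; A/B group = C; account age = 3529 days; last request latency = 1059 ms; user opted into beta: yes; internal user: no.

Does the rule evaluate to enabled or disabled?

Enabled

Atomic conditions:
  user opted into beta: yes → true
  app build number ≥ 100: 774 ≥ 100 is true
  internal user: no → false
  country = DE: CA == DE is false
  org on allow-list: yes → true
  app build number between 770 and 862: 774 in [770, 862] is true
  A/B group ∈ {A, C}: C is in the set → true
  global kill-switch active: yes → true
  account age ≥ 4712 days: 3529 ≥ 4712 is false
  client ∈ {android, ios, web}: ios is in the set → true
  last request latency < 2506 ms: 1059 < 2506 is true
Combine:
[1] true OR true OR false = true
[2.1] NOT false = true
[2] true OR true OR true = true
[3.3] NOT false = true
[3] true OR true OR true = true
[4.2] NOT true = false
[4] true OR false = true
[root] true AND true AND true AND true = true
Overall: true → enabled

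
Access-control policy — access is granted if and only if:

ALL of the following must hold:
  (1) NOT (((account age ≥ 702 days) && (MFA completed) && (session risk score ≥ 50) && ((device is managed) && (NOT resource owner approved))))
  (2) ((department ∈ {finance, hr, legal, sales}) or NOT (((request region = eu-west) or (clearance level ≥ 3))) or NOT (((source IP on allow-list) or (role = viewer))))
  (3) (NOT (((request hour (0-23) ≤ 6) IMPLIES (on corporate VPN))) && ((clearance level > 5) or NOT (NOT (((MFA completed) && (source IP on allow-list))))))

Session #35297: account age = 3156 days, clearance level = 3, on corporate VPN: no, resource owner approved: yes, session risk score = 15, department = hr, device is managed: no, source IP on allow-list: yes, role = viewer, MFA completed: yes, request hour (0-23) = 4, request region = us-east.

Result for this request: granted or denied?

Atomic conditions:
  account age ≥ 702 days: 3156 ≥ 702 is true
  MFA completed: yes → true
  session risk score ≥ 50: 15 ≥ 50 is false
  device is managed: no → false
  NOT resource owner approved: yes → false
  department ∈ {finance, hr, legal, sales}: hr is in the set → true
  request region = eu-west: us-east == eu-west is false
  clearance level ≥ 3: 3 ≥ 3 is true
  source IP on allow-list: yes → true
  role = viewer: viewer == viewer is true
  request hour (0-23) ≤ 6: 4 ≤ 6 is true
  on corporate VPN: no → false
  clearance level > 5: 3 > 5 is false
Combine:
[1.1.4] false AND false = false
[1.1] true AND true AND false AND false = false
[1] NOT false = true
[2.2.1] false OR true = true
[2.2] NOT true = false
[2.3.1] true OR true = true
[2.3] NOT true = false
[2] true OR false OR false = true
[3.1.1] true → false = false
[3.1] NOT false = true
[3.2.2.1.1] true AND true = true
[3.2.2.1] NOT true = false
[3.2.2] NOT false = true
[3.2] false OR true = true
[3] true AND true = true
[root] true AND true AND true = true
Overall: true → granted

Granted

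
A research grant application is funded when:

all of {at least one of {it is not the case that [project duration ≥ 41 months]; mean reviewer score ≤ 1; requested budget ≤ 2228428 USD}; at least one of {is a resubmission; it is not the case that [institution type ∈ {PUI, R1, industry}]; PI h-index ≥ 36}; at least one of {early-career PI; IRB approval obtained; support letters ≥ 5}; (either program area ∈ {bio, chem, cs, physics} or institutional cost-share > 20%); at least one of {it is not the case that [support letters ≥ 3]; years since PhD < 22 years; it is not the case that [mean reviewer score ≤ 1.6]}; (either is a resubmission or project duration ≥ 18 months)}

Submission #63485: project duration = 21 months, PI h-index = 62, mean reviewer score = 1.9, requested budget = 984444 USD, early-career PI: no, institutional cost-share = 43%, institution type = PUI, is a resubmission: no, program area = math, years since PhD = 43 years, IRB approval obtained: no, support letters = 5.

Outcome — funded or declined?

Atomic conditions:
  project duration ≥ 41 months: 21 ≥ 41 is false
  mean reviewer score ≤ 1: 1.9 ≤ 1 is false
  requested budget ≤ 2228428 USD: 984444 ≤ 2228428 is true
  is a resubmission: no → false
  institution type ∈ {PUI, R1, industry}: PUI is in the set → true
  PI h-index ≥ 36: 62 ≥ 36 is true
  early-career PI: no → false
  IRB approval obtained: no → false
  support letters ≥ 5: 5 ≥ 5 is true
  program area ∈ {bio, chem, cs, physics}: math is not in the set → false
  institutional cost-share > 20%: 43 > 20 is true
  support letters ≥ 3: 5 ≥ 3 is true
  years since PhD < 22 years: 43 < 22 is false
  mean reviewer score ≤ 1.6: 1.9 ≤ 1.6 is false
  project duration ≥ 18 months: 21 ≥ 18 is true
Combine:
[1.1] NOT false = true
[1] true OR false OR true = true
[2.2] NOT true = false
[2] false OR false OR true = true
[3] false OR false OR true = true
[4] false OR true = true
[5.1] NOT true = false
[5.3] NOT false = true
[5] false OR false OR true = true
[6] false OR true = true
[root] true AND true AND true AND true AND true AND true = true
Overall: true → funded

Funded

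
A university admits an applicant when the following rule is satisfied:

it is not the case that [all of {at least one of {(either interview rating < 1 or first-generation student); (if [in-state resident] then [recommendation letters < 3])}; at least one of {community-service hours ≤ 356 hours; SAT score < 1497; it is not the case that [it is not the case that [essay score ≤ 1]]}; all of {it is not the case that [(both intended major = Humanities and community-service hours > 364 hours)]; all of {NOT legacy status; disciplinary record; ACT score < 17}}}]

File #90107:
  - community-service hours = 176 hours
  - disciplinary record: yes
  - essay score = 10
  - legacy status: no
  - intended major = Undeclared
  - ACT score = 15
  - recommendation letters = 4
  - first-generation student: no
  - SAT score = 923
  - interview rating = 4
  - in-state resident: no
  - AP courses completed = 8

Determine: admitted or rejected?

Rejected

Atomic conditions:
  interview rating < 1: 4 < 1 is false
  first-generation student: no → false
  in-state resident: no → false
  recommendation letters < 3: 4 < 3 is false
  community-service hours ≤ 356 hours: 176 ≤ 356 is true
  SAT score < 1497: 923 < 1497 is true
  essay score ≤ 1: 10 ≤ 1 is false
  intended major = Humanities: Undeclared == Humanities is false
  community-service hours > 364 hours: 176 > 364 is false
  NOT legacy status: no → true
  disciplinary record: yes → true
  ACT score < 17: 15 < 17 is true
Combine:
[1.1.1] false OR false = false
[1.1.2] false → false (antecedent false ⇒ implication holds) = true
[1.1] false OR true = true
[1.2.3.1] NOT false = true
[1.2.3] NOT true = false
[1.2] true OR true OR false = true
[1.3.1.1] false AND false = false
[1.3.1] NOT false = true
[1.3.2] true AND true AND true = true
[1.3] true AND true = true
[1] true AND true AND true = true
[root] NOT true = false
Overall: false → rejected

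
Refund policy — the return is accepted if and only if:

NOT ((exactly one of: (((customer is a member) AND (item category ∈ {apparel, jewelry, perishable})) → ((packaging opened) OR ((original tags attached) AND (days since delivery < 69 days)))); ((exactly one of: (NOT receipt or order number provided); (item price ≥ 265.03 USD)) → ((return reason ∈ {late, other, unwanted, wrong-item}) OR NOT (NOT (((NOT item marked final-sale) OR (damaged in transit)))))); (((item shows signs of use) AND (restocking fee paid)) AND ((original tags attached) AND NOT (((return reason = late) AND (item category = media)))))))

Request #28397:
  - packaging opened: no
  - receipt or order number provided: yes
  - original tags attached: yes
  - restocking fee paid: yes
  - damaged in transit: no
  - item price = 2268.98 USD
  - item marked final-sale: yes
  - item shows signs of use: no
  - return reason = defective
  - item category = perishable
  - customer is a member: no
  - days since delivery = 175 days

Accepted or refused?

Refused

Atomic conditions:
  customer is a member: no → false
  item category ∈ {apparel, jewelry, perishable}: perishable is in the set → true
  packaging opened: no → false
  original tags attached: yes → true
  days since delivery < 69 days: 175 < 69 is false
  NOT receipt or order number provided: yes → false
  item price ≥ 265.03 USD: 2268.98 ≥ 265.03 is true
  return reason ∈ {late, other, unwanted, wrong-item}: defective is not in the set → false
  NOT item marked final-sale: yes → false
  damaged in transit: no → false
  item shows signs of use: no → false
  restocking fee paid: yes → true
  return reason = late: defective == late is false
  item category = media: perishable == media is false
Combine:
[1.1.1] false AND true = false
[1.1.2.2] true AND false = false
[1.1.2] false OR false = false
[1.1] false → false (antecedent false ⇒ implication holds) = true
[1.2.1] exactly-one(false, true) = true
[1.2.2.2.1.1] false OR false = false
[1.2.2.2.1] NOT false = true
[1.2.2.2] NOT true = false
[1.2.2] false OR false = false
[1.2] true → false = false
[1.3.1] false AND true = false
[1.3.2.2.1] false AND false = false
[1.3.2.2] NOT false = true
[1.3.2] true AND true = true
[1.3] false AND true = false
[1] exactly-one(true, false, false) = true
[root] NOT true = false
Overall: false → refused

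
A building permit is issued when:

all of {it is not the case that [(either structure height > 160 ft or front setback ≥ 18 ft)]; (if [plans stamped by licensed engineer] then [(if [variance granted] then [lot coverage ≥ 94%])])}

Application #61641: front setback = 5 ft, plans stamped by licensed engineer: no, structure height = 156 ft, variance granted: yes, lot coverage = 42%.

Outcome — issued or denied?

Issued

Atomic conditions:
  structure height > 160 ft: 156 > 160 is false
  front setback ≥ 18 ft: 5 ≥ 18 is false
  plans stamped by licensed engineer: no → false
  variance granted: yes → true
  lot coverage ≥ 94%: 42 ≥ 94 is false
Combine:
[1.1] false OR false = false
[1] NOT false = true
[2.2] true → false = false
[2] false → false (antecedent false ⇒ implication holds) = true
[root] true AND true = true
Overall: true → issued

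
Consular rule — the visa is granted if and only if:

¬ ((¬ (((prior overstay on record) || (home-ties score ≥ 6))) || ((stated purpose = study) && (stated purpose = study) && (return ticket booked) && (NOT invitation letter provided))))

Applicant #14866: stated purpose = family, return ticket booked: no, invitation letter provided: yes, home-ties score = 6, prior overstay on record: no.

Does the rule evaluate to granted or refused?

Granted

Atomic conditions:
  prior overstay on record: no → false
  home-ties score ≥ 6: 6 ≥ 6 is true
  stated purpose = study: family == study is false
  return ticket booked: no → false
  NOT invitation letter provided: yes → false
Combine:
[1.1.1] false OR true = true
[1.1] NOT true = false
[1.2] false AND false AND false AND false = false
[1] false OR false = false
[root] NOT false = true
Overall: true → granted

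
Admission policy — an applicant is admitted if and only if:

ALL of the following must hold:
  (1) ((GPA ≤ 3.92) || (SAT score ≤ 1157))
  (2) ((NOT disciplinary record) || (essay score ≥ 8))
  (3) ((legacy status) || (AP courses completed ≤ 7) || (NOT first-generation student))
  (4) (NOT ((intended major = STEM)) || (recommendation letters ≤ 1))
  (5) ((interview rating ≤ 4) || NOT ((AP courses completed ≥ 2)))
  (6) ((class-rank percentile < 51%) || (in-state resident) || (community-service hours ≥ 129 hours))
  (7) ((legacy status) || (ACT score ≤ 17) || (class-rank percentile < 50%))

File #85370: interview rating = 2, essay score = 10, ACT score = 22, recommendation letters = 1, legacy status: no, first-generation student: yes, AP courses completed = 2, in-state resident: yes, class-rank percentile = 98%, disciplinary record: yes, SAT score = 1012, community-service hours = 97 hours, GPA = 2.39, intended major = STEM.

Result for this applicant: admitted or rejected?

Atomic conditions:
  GPA ≤ 3.92: 2.39 ≤ 3.92 is true
  SAT score ≤ 1157: 1012 ≤ 1157 is true
  NOT disciplinary record: yes → false
  essay score ≥ 8: 10 ≥ 8 is true
  legacy status: no → false
  AP courses completed ≤ 7: 2 ≤ 7 is true
  NOT first-generation student: yes → false
  intended major = STEM: STEM == STEM is true
  recommendation letters ≤ 1: 1 ≤ 1 is true
  interview rating ≤ 4: 2 ≤ 4 is true
  AP courses completed ≥ 2: 2 ≥ 2 is true
  class-rank percentile < 51%: 98 < 51 is false
  in-state resident: yes → true
  community-service hours ≥ 129 hours: 97 ≥ 129 is false
  ACT score ≤ 17: 22 ≤ 17 is false
  class-rank percentile < 50%: 98 < 50 is false
Combine:
[1] true OR true = true
[2] false OR true = true
[3] false OR true OR false = true
[4.1] NOT true = false
[4] false OR true = true
[5.2] NOT true = false
[5] true OR false = true
[6] false OR true OR false = true
[7] false OR false OR false = false
[root] true AND true AND true AND true AND true AND true AND false = false
Overall: false → rejected

Rejected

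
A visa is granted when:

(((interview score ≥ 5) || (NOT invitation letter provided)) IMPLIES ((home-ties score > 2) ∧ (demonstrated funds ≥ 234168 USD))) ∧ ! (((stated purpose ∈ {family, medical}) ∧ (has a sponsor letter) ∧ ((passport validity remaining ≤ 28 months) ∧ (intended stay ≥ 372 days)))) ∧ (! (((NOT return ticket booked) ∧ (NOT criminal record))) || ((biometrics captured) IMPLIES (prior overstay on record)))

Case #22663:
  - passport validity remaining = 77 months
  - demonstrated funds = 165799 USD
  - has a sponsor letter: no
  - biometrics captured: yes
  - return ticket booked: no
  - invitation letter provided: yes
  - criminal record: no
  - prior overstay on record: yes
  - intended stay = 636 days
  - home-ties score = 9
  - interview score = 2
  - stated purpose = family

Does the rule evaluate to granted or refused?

Atomic conditions:
  interview score ≥ 5: 2 ≥ 5 is false
  NOT invitation letter provided: yes → false
  home-ties score > 2: 9 > 2 is true
  demonstrated funds ≥ 234168 USD: 165799 ≥ 234168 is false
  stated purpose ∈ {family, medical}: family is in the set → true
  has a sponsor letter: no → false
  passport validity remaining ≤ 28 months: 77 ≤ 28 is false
  intended stay ≥ 372 days: 636 ≥ 372 is true
  NOT return ticket booked: no → true
  NOT criminal record: no → true
  biometrics captured: yes → true
  prior overstay on record: yes → true
Combine:
[1.1] false OR false = false
[1.2] true AND false = false
[1] false → false (antecedent false ⇒ implication holds) = true
[2.1.3] false AND true = false
[2.1] true AND false AND false = false
[2] NOT false = true
[3.1.1] true AND true = true
[3.1] NOT true = false
[3.2] true → true = true
[3] false OR true = true
[root] true AND true AND true = true
Overall: true → granted

Granted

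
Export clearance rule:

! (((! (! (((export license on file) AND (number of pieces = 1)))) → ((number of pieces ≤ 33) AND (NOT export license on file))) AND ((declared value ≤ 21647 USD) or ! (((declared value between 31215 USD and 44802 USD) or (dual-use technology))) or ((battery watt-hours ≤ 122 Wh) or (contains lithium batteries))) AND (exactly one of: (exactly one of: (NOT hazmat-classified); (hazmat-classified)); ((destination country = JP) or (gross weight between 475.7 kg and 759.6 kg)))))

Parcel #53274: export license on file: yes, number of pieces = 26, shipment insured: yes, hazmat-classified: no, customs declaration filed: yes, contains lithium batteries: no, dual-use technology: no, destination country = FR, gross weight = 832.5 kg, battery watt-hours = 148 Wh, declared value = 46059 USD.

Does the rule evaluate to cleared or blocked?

Atomic conditions:
  export license on file: yes → true
  number of pieces = 1: 26 == 1 is false
  number of pieces ≤ 33: 26 ≤ 33 is true
  NOT export license on file: yes → false
  declared value ≤ 21647 USD: 46059 ≤ 21647 is false
  declared value between 31215 USD and 44802 USD: 46059 in [31215, 44802] is false
  dual-use technology: no → false
  battery watt-hours ≤ 122 Wh: 148 ≤ 122 is false
  contains lithium batteries: no → false
  NOT hazmat-classified: no → true
  hazmat-classified: no → false
  destination country = JP: FR == JP is false
  gross weight between 475.7 kg and 759.6 kg: 832.5 in [475.7, 759.6] is false
Combine:
[1.1.1.1.1] true AND false = false
[1.1.1.1] NOT false = true
[1.1.1] NOT true = false
[1.1.2] true AND false = false
[1.1] false → false (antecedent false ⇒ implication holds) = true
[1.2.2.1] false OR false = false
[1.2.2] NOT false = true
[1.2.3] false OR false = false
[1.2] false OR true OR false = true
[1.3.1] exactly-one(true, false) = true
[1.3.2] false OR false = false
[1.3] exactly-one(true, false) = true
[1] true AND true AND true = true
[root] NOT true = false
Overall: false → blocked

Blocked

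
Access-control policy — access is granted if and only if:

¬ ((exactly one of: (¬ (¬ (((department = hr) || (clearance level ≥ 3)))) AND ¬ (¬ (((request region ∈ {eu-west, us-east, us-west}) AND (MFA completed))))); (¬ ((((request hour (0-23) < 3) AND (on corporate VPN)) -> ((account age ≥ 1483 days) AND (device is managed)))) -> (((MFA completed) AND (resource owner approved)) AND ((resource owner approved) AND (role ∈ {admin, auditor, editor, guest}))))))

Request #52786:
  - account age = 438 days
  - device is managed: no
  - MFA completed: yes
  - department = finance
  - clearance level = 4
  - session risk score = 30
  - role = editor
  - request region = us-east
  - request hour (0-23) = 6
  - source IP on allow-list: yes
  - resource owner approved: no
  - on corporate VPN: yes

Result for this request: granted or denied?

Atomic conditions:
  department = hr: finance == hr is false
  clearance level ≥ 3: 4 ≥ 3 is true
  request region ∈ {eu-west, us-east, us-west}: us-east is in the set → true
  MFA completed: yes → true
  request hour (0-23) < 3: 6 < 3 is false
  on corporate VPN: yes → true
  account age ≥ 1483 days: 438 ≥ 1483 is false
  device is managed: no → false
  resource owner approved: no → false
  role ∈ {admin, auditor, editor, guest}: editor is in the set → true
Combine:
[1.1.1.1.1] false OR true = true
[1.1.1.1] NOT true = false
[1.1.1] NOT false = true
[1.1.2.1.1] true AND true = true
[1.1.2.1] NOT true = false
[1.1.2] NOT false = true
[1.1] true AND true = true
[1.2.1.1.1] false AND true = false
[1.2.1.1.2] false AND false = false
[1.2.1.1] false → false (antecedent false ⇒ implication holds) = true
[1.2.1] NOT true = false
[1.2.2.1] true AND false = false
[1.2.2.2] false AND true = false
[1.2.2] false AND false = false
[1.2] false → false (antecedent false ⇒ implication holds) = true
[1] exactly-one(true, true) = false
[root] NOT false = true
Overall: true → granted

Granted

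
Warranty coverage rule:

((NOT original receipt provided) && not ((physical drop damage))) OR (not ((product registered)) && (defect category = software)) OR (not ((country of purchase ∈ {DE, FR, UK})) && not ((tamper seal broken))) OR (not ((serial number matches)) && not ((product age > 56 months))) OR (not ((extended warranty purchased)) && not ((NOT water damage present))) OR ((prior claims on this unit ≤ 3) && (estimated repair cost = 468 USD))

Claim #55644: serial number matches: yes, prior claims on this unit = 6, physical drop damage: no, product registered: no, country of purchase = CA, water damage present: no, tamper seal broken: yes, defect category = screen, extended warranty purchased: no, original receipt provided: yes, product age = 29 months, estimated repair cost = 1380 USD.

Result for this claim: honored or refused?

Atomic conditions:
  NOT original receipt provided: yes → false
  physical drop damage: no → false
  product registered: no → false
  defect category = software: screen == software is false
  country of purchase ∈ {DE, FR, UK}: CA is not in the set → false
  tamper seal broken: yes → true
  serial number matches: yes → true
  product age > 56 months: 29 > 56 is false
  extended warranty purchased: no → false
  NOT water damage present: no → true
  prior claims on this unit ≤ 3: 6 ≤ 3 is false
  estimated repair cost = 468 USD: 1380 == 468 is false
Combine:
[1.2] NOT false = true
[1] false AND true = false
[2.1] NOT false = true
[2] true AND false = false
[3.1] NOT false = true
[3.2] NOT true = false
[3] true AND false = false
[4.1] NOT true = false
[4.2] NOT false = true
[4] false AND true = false
[5.1] NOT false = true
[5.2] NOT true = false
[5] true AND false = false
[6] false AND false = false
[root] false OR false OR false OR false OR false OR false = false
Overall: false → refused

Refused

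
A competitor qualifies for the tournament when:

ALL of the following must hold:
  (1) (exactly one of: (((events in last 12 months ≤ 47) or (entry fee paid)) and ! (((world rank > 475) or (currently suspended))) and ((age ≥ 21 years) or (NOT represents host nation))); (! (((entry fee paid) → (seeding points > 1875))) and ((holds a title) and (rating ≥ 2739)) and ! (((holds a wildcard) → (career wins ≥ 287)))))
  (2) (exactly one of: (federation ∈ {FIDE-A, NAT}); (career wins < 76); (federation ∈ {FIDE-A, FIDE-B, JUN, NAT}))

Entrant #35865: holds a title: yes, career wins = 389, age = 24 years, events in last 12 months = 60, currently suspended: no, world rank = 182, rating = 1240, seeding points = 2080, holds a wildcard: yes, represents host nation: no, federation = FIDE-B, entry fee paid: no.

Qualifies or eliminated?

Eliminated

Atomic conditions:
  events in last 12 months ≤ 47: 60 ≤ 47 is false
  entry fee paid: no → false
  world rank > 475: 182 > 475 is false
  currently suspended: no → false
  age ≥ 21 years: 24 ≥ 21 is true
  NOT represents host nation: no → true
  seeding points > 1875: 2080 > 1875 is true
  holds a title: yes → true
  rating ≥ 2739: 1240 ≥ 2739 is false
  holds a wildcard: yes → true
  career wins ≥ 287: 389 ≥ 287 is true
  federation ∈ {FIDE-A, NAT}: FIDE-B is not in the set → false
  career wins < 76: 389 < 76 is false
  federation ∈ {FIDE-A, FIDE-B, JUN, NAT}: FIDE-B is in the set → true
Combine:
[1.1.1] false OR false = false
[1.1.2.1] false OR false = false
[1.1.2] NOT false = true
[1.1.3] true OR true = true
[1.1] false AND true AND true = false
[1.2.1.1] false → true (antecedent false ⇒ implication holds) = true
[1.2.1] NOT true = false
[1.2.2] true AND false = false
[1.2.3.1] true → true = true
[1.2.3] NOT true = false
[1.2] false AND false AND false = false
[1] exactly-one(false, false) = false
[2] exactly-one(false, false, true) = true
[root] false AND true = false
Overall: false → eliminated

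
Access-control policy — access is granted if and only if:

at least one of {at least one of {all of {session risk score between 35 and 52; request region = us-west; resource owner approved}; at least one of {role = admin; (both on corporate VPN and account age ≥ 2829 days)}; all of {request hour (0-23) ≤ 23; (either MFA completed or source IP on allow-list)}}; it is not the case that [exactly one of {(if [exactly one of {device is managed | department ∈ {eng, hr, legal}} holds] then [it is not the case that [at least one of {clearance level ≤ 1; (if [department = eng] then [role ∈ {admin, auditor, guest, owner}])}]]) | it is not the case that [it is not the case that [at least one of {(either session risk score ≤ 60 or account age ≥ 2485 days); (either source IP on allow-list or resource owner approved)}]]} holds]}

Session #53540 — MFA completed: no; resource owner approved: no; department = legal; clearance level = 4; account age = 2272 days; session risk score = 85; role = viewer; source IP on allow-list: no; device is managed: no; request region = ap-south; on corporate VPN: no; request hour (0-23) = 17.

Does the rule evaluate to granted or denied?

Atomic conditions:
  session risk score between 35 and 52: 85 in [35, 52] is false
  request region = us-west: ap-south == us-west is false
  resource owner approved: no → false
  role = admin: viewer == admin is false
  on corporate VPN: no → false
  account age ≥ 2829 days: 2272 ≥ 2829 is false
  request hour (0-23) ≤ 23: 17 ≤ 23 is true
  MFA completed: no → false
  source IP on allow-list: no → false
  device is managed: no → false
  department ∈ {eng, hr, legal}: legal is in the set → true
  clearance level ≤ 1: 4 ≤ 1 is false
  department = eng: legal == eng is false
  role ∈ {admin, auditor, guest, owner}: viewer is not in the set → false
  session risk score ≤ 60: 85 ≤ 60 is false
  account age ≥ 2485 days: 2272 ≥ 2485 is false
Combine:
[1.1] false AND false AND false = false
[1.2.2] false AND false = false
[1.2] false OR false = false
[1.3.2] false OR false = false
[1.3] true AND false = false
[1] false OR false OR false = false
[2.1.1.1] exactly-one(false, true) = true
[2.1.1.2.1.2] false → false (antecedent false ⇒ implication holds) = true
[2.1.1.2.1] false OR true = true
[2.1.1.2] NOT true = false
[2.1.1] true → false = false
[2.1.2.1.1.1] false OR false = false
[2.1.2.1.1.2] false OR false = false
[2.1.2.1.1] false OR false = false
[2.1.2.1] NOT false = true
[2.1.2] NOT true = false
[2.1] exactly-one(false, false) = false
[2] NOT false = true
[root] false OR true = true
Overall: true → granted

Granted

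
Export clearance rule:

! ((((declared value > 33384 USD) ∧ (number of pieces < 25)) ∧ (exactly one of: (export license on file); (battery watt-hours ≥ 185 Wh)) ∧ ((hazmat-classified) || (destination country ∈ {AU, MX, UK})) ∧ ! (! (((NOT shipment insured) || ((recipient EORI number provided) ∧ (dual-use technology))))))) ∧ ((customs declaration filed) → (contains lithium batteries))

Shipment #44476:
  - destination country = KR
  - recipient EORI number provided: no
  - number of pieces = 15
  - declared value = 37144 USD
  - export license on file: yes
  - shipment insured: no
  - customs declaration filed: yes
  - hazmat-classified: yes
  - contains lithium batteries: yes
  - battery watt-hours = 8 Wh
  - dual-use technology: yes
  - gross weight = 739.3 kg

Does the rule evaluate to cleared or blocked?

Atomic conditions:
  declared value > 33384 USD: 37144 > 33384 is true
  number of pieces < 25: 15 < 25 is true
  export license on file: yes → true
  battery watt-hours ≥ 185 Wh: 8 ≥ 185 is false
  hazmat-classified: yes → true
  destination country ∈ {AU, MX, UK}: KR is not in the set → false
  NOT shipment insured: no → true
  recipient EORI number provided: no → false
  dual-use technology: yes → true
  customs declaration filed: yes → true
  contains lithium batteries: yes → true
Combine:
[1.1.1] true AND true = true
[1.1.2] exactly-one(true, false) = true
[1.1.3] true OR false = true
[1.1.4.1.1.2] false AND true = false
[1.1.4.1.1] true OR false = true
[1.1.4.1] NOT true = false
[1.1.4] NOT false = true
[1.1] true AND true AND true AND true = true
[1] NOT true = false
[2] true → true = true
[root] false AND true = false
Overall: false → blocked

Blocked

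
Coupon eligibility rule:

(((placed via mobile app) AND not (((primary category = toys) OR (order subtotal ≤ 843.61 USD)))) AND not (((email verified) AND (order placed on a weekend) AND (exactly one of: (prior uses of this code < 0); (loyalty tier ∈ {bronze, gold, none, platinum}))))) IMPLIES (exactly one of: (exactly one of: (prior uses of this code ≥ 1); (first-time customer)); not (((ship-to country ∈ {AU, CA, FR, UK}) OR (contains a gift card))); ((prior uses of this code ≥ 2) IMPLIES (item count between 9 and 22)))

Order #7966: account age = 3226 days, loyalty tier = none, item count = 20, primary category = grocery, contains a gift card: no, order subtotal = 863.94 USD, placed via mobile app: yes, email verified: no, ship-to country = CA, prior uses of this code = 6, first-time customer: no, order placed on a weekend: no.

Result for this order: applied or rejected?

Rejected

Atomic conditions:
  placed via mobile app: yes → true
  primary category = toys: grocery == toys is false
  order subtotal ≤ 843.61 USD: 863.94 ≤ 843.61 is false
  email verified: no → false
  order placed on a weekend: no → false
  prior uses of this code < 0: 6 < 0 is false
  loyalty tier ∈ {bronze, gold, none, platinum}: none is in the set → true
  prior uses of this code ≥ 1: 6 ≥ 1 is true
  first-time customer: no → false
  ship-to country ∈ {AU, CA, FR, UK}: CA is in the set → true
  contains a gift card: no → false
  prior uses of this code ≥ 2: 6 ≥ 2 is true
  item count between 9 and 22: 20 in [9, 22] is true
Combine:
[1.1.2.1] false OR false = false
[1.1.2] NOT false = true
[1.1] true AND true = true
[1.2.1.3] exactly-one(false, true) = true
[1.2.1] false AND false AND true = false
[1.2] NOT false = true
[1] true AND true = true
[2.1] exactly-one(true, false) = true
[2.2.1] true OR false = true
[2.2] NOT true = false
[2.3] true → true = true
[2] exactly-one(true, false, true) = false
[root] true → false = false
Overall: false → rejected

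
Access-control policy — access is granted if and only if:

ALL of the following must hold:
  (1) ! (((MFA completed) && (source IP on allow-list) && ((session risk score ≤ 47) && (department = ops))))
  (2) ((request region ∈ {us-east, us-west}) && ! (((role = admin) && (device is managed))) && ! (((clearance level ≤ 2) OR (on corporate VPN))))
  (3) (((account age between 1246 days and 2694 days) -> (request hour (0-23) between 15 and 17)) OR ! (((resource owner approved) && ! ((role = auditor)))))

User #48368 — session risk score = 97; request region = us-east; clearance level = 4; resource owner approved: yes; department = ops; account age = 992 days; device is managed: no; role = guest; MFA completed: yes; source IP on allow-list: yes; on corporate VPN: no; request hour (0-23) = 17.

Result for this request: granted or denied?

Atomic conditions:
  MFA completed: yes → true
  source IP on allow-list: yes → true
  session risk score ≤ 47: 97 ≤ 47 is false
  department = ops: ops == ops is true
  request region ∈ {us-east, us-west}: us-east is in the set → true
  role = admin: guest == admin is false
  device is managed: no → false
  clearance level ≤ 2: 4 ≤ 2 is false
  on corporate VPN: no → false
  account age between 1246 days and 2694 days: 992 in [1246, 2694] is false
  request hour (0-23) between 15 and 17: 17 in [15, 17] is true
  resource owner approved: yes → true
  role = auditor: guest == auditor is false
Combine:
[1.1.3] false AND true = false
[1.1] true AND true AND false = false
[1] NOT false = true
[2.2.1] false AND false = false
[2.2] NOT false = true
[2.3.1] false OR false = false
[2.3] NOT false = true
[2] true AND true AND true = true
[3.1] false → true (antecedent false ⇒ implication holds) = true
[3.2.1.2] NOT false = true
[3.2.1] true AND true = true
[3.2] NOT true = false
[3] true OR false = true
[root] true AND true AND true = true
Overall: true → granted

Granted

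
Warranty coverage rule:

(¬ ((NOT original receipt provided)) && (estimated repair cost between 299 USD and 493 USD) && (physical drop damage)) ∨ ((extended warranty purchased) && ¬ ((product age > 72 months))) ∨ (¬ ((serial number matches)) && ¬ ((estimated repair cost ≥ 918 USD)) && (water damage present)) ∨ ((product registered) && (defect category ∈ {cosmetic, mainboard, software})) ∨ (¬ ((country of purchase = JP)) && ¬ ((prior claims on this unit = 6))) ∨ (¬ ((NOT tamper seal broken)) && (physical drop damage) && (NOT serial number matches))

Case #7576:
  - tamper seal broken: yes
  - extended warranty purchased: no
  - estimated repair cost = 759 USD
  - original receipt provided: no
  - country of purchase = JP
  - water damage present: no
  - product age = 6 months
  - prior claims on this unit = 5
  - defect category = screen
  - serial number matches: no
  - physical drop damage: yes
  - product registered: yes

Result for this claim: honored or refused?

Atomic conditions:
  NOT original receipt provided: no → true
  estimated repair cost between 299 USD and 493 USD: 759 in [299, 493] is false
  physical drop damage: yes → true
  extended warranty purchased: no → false
  product age > 72 months: 6 > 72 is false
  serial number matches: no → false
  estimated repair cost ≥ 918 USD: 759 ≥ 918 is false
  water damage present: no → false
  product registered: yes → true
  defect category ∈ {cosmetic, mainboard, software}: screen is not in the set → false
  country of purchase = JP: JP == JP is true
  prior claims on this unit = 6: 5 == 6 is false
  NOT tamper seal broken: yes → false
  NOT serial number matches: no → true
Combine:
[1.1] NOT true = false
[1] false AND false AND true = false
[2.2] NOT false = true
[2] false AND true = false
[3.1] NOT false = true
[3.2] NOT false = true
[3] true AND true AND false = false
[4] true AND false = false
[5.1] NOT true = false
[5.2] NOT false = true
[5] false AND true = false
[6.1] NOT false = true
[6] true AND true AND true = true
[root] false OR false OR false OR false OR false OR true = true
Overall: true → honored

Honored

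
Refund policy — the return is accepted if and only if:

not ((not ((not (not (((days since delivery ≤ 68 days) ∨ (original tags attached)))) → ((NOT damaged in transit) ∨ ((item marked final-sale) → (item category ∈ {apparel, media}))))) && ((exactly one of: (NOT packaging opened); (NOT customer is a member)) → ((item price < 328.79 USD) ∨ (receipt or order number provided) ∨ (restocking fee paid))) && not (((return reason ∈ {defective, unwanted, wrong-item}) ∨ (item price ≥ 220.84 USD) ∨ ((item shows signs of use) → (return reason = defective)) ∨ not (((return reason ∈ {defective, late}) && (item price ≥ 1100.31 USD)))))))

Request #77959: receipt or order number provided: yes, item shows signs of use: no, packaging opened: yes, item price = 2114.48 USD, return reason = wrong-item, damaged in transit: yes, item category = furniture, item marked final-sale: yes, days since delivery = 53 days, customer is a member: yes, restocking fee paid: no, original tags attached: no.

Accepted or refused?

Accepted

Atomic conditions:
  days since delivery ≤ 68 days: 53 ≤ 68 is true
  original tags attached: no → false
  NOT damaged in transit: yes → false
  item marked final-sale: yes → true
  item category ∈ {apparel, media}: furniture is not in the set → false
  NOT packaging opened: yes → false
  NOT customer is a member: yes → false
  item price < 328.79 USD: 2114.48 < 328.79 is false
  receipt or order number provided: yes → true
  restocking fee paid: no → false
  return reason ∈ {defective, unwanted, wrong-item}: wrong-item is in the set → true
  item price ≥ 220.84 USD: 2114.48 ≥ 220.84 is true
  item shows signs of use: no → false
  return reason = defective: wrong-item == defective is false
  return reason ∈ {defective, late}: wrong-item is not in the set → false
  item price ≥ 1100.31 USD: 2114.48 ≥ 1100.31 is true
Combine:
[1.1.1.1.1.1] true OR false = true
[1.1.1.1.1] NOT true = false
[1.1.1.1] NOT false = true
[1.1.1.2.2] true → false = false
[1.1.1.2] false OR false = false
[1.1.1] true → false = false
[1.1] NOT false = true
[1.2.1] exactly-one(false, false) = false
[1.2.2] false OR true OR false = true
[1.2] false → true (antecedent false ⇒ implication holds) = true
[1.3.1.3] false → false (antecedent false ⇒ implication holds) = true
[1.3.1.4.1] false AND true = false
[1.3.1.4] NOT false = true
[1.3.1] true OR true OR true OR true = true
[1.3] NOT true = false
[1] true AND true AND false = false
[root] NOT false = true
Overall: true → accepted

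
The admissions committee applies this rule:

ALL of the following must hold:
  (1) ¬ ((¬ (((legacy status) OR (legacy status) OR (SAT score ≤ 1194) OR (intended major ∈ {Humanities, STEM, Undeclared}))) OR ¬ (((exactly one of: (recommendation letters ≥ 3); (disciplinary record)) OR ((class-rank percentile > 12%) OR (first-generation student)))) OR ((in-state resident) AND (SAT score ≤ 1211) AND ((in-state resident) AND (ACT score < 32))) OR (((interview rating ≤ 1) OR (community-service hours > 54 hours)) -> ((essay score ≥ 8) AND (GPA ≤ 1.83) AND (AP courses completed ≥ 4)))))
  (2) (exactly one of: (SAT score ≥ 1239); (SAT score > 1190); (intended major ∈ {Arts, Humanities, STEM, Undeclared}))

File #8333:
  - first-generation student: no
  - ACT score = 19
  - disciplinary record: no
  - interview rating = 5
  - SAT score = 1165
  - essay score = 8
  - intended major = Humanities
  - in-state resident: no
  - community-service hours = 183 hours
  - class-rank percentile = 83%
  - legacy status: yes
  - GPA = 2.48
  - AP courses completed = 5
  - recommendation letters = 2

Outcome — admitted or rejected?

Admitted

Atomic conditions:
  legacy status: yes → true
  SAT score ≤ 1194: 1165 ≤ 1194 is true
  intended major ∈ {Humanities, STEM, Undeclared}: Humanities is in the set → true
  recommendation letters ≥ 3: 2 ≥ 3 is false
  disciplinary record: no → false
  class-rank percentile > 12%: 83 > 12 is true
  first-generation student: no → false
  in-state resident: no → false
  SAT score ≤ 1211: 1165 ≤ 1211 is true
  ACT score < 32: 19 < 32 is true
  interview rating ≤ 1: 5 ≤ 1 is false
  community-service hours > 54 hours: 183 > 54 is true
  essay score ≥ 8: 8 ≥ 8 is true
  GPA ≤ 1.83: 2.48 ≤ 1.83 is false
  AP courses completed ≥ 4: 5 ≥ 4 is true
  SAT score ≥ 1239: 1165 ≥ 1239 is false
  SAT score > 1190: 1165 > 1190 is false
  intended major ∈ {Arts, Humanities, STEM, Undeclared}: Humanities is in the set → true
Combine:
[1.1.1.1] true OR true OR true OR true = true
[1.1.1] NOT true = false
[1.1.2.1.1] exactly-one(false, false) = false
[1.1.2.1.2] true OR false = true
[1.1.2.1] false OR true = true
[1.1.2] NOT true = false
[1.1.3.3] false AND true = false
[1.1.3] false AND true AND false = false
[1.1.4.1] false OR true = true
[1.1.4.2] true AND false AND true = false
[1.1.4] true → false = false
[1.1] false OR false OR false OR false = false
[1] NOT false = true
[2] exactly-one(false, false, true) = true
[root] true AND true = true
Overall: true → admitted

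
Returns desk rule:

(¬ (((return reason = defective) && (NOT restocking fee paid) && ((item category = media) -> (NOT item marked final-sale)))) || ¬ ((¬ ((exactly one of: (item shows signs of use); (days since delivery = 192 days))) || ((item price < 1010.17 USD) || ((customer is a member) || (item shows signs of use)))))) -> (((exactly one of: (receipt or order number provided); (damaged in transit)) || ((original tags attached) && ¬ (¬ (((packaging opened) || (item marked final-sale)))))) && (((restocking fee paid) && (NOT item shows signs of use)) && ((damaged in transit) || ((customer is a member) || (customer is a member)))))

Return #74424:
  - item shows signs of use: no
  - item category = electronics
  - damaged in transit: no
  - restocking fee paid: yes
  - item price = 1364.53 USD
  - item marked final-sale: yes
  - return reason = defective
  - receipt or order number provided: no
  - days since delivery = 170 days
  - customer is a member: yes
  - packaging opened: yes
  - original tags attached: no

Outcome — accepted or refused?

Refused

Atomic conditions:
  return reason = defective: defective == defective is true
  NOT restocking fee paid: yes → false
  item category = media: electronics == media is false
  NOT item marked final-sale: yes → false
  item shows signs of use: no → false
  days since delivery = 192 days: 170 == 192 is false
  item price < 1010.17 USD: 1364.53 < 1010.17 is false
  customer is a member: yes → true
  receipt or order number provided: no → false
  damaged in transit: no → false
  original tags attached: no → false
  packaging opened: yes → true
  item marked final-sale: yes → true
  restocking fee paid: yes → true
  NOT item shows signs of use: no → true
Combine:
[1.1.1.3] false → false (antecedent false ⇒ implication holds) = true
[1.1.1] true AND false AND true = false
[1.1] NOT false = true
[1.2.1.1.1] exactly-one(false, false) = false
[1.2.1.1] NOT false = true
[1.2.1.2.2] true OR false = true
[1.2.1.2] false OR true = true
[1.2.1] true OR true = true
[1.2] NOT true = false
[1] true OR false = true
[2.1.1] exactly-one(false, false) = false
[2.1.2.2.1.1] true OR true = true
[2.1.2.2.1] NOT true = false
[2.1.2.2] NOT false = true
[2.1.2] false AND true = false
[2.1] false OR false = false
[2.2.1] true AND true = true
[2.2.2.2] true OR true = true
[2.2.2] false OR true = true
[2.2] true AND true = true
[2] false AND true = false
[root] true → false = false
Overall: false → refused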